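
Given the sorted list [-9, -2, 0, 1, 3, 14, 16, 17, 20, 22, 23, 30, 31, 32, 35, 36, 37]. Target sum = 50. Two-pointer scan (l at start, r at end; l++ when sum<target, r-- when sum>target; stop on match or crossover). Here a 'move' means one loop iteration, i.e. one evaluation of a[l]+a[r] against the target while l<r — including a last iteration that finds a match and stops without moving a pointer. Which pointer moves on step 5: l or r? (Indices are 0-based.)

l

[0,16] -9+37=28 <50 → l++
[1,16] -2+37=35 <50 → l++
[2,16] 0+37=37 <50 → l++
[3,16] 1+37=38 <50 → l++
[4,16] 3+37=40 <50 → l++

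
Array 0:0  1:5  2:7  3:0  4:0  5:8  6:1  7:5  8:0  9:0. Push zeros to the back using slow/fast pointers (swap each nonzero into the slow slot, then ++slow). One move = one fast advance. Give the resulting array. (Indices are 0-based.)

(s=0,f=0) a[fast]=0 → fast++
(s=0,f=1) a[fast]=5≠0 swap→a[0]=5 → slow++,fast++
(s=1,f=2) a[fast]=7≠0 swap→a[1]=7 → slow++,fast++
(s=2,f=3) a[fast]=0 → fast++
(s=2,f=4) a[fast]=0 → fast++
(s=2,f=5) a[fast]=8≠0 swap→a[2]=8 → slow++,fast++
(s=3,f=6) a[fast]=1≠0 swap→a[3]=1 → slow++,fast++
(s=4,f=7) a[fast]=5≠0 swap→a[4]=5 → slow++,fast++
(s=5,f=8) a[fast]=0 → fast++
(s=5,f=9) a[fast]=0 → fast++

[5, 7, 8, 1, 5, 0, 0, 0, 0, 0]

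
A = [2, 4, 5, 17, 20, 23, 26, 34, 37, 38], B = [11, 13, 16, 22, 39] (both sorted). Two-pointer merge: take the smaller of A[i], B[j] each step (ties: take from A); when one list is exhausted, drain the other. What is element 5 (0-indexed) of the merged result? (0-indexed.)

merged[5] = 16

[i=0,j=0] A[i]=2<=B[j]=11 take 2 → i++
[i=1,j=0] A[i]=4<=B[j]=11 take 4 → i++
[i=2,j=0] A[i]=5<=B[j]=11 take 5 → i++
[i=3,j=0] A[i]=17>B[j]=11 take 11 → j++
[i=3,j=1] A[i]=17>B[j]=13 take 13 → j++
[i=3,j=2] A[i]=17>B[j]=16 take 16 → j++
[i=3,j=3] A[i]=17<=B[j]=22 take 17 → i++
[i=4,j=3] A[i]=20<=B[j]=22 take 20 → i++
[i=5,j=3] A[i]=23>B[j]=22 take 22 → j++
[i=5,j=4] A[i]=23<=B[j]=39 take 23 → i++
[i=6,j=4] A[i]=26<=B[j]=39 take 26 → i++
[i=7,j=4] A[i]=34<=B[j]=39 take 34 → i++
[i=8,j=4] A[i]=37<=B[j]=39 take 37 → i++
[i=9,j=4] A[i]=38<=B[j]=39 take 38 → i++
[i=10,j=4] A done, take B[j]=39 → j++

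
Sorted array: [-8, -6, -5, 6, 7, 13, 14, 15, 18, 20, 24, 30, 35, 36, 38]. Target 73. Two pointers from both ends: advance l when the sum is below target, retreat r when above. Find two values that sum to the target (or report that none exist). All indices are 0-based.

l=0 r=14: -8+38=30 <73, l++
l=1 r=14: -6+38=32 <73, l++
l=2 r=14: -5+38=33 <73, l++
l=3 r=14: 6+38=44 <73, l++
l=4 r=14: 7+38=45 <73, l++
l=5 r=14: 13+38=51 <73, l++
l=6 r=14: 14+38=52 <73, l++
l=7 r=14: 15+38=53 <73, l++
l=8 r=14: 18+38=56 <73, l++
l=9 r=14: 20+38=58 <73, l++
l=10 r=14: 24+38=62 <73, l++
l=11 r=14: 30+38=68 <73, l++
l=12 r=14: 35+38=73, found

(35, 38)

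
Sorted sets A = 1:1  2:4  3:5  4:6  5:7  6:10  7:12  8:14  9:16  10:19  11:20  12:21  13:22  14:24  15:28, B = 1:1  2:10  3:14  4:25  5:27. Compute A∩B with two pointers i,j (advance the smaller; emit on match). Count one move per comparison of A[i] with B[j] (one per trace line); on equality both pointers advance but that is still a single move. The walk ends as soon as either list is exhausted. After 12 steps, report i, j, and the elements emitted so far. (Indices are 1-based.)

i=1 j=1: 1==1 emit, i++,j++
i=2 j=2: 4<10, i++
i=3 j=2: 5<10, i++
i=4 j=2: 6<10, i++
i=5 j=2: 7<10, i++
i=6 j=2: 10==10 emit, i++,j++
i=7 j=3: 12<14, i++
i=8 j=3: 14==14 emit, i++,j++
i=9 j=4: 16<25, i++
i=10 j=4: 19<25, i++
i=11 j=4: 20<25, i++
i=12 j=4: 21<25, i++

i=13, j=4, emitted=[1, 10, 14]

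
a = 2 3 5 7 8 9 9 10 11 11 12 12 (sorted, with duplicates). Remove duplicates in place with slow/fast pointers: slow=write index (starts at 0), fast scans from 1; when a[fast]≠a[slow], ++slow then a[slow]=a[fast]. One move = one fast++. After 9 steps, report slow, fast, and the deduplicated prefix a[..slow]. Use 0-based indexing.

(s=0,f=1) a[fast]=3≠a[slow]=2 write a[1]=3 → slow++,fast++
(s=1,f=2) a[fast]=5≠a[slow]=3 write a[2]=5 → slow++,fast++
(s=2,f=3) a[fast]=7≠a[slow]=5 write a[3]=7 → slow++,fast++
(s=3,f=4) a[fast]=8≠a[slow]=7 write a[4]=8 → slow++,fast++
(s=4,f=5) a[fast]=9≠a[slow]=8 write a[5]=9 → slow++,fast++
(s=5,f=6) a[fast]=9=a[slow] dup → fast++
(s=5,f=7) a[fast]=10≠a[slow]=9 write a[6]=10 → slow++,fast++
(s=6,f=8) a[fast]=11≠a[slow]=10 write a[7]=11 → slow++,fast++
(s=7,f=9) a[fast]=11=a[slow] dup → fast++

slow=7, fast=10, prefix=[2, 3, 5, 7, 8, 9, 10, 11]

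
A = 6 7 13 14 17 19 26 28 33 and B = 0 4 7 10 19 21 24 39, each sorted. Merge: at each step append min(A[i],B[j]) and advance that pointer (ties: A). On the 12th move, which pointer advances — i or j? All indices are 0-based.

j

[i=0,j=0] A[i]=6>B[j]=0 take 0 → j++
[i=0,j=1] A[i]=6>B[j]=4 take 4 → j++
[i=0,j=2] A[i]=6<=B[j]=7 take 6 → i++
[i=1,j=2] A[i]=7<=B[j]=7 take 7 → i++
[i=2,j=2] A[i]=13>B[j]=7 take 7 → j++
[i=2,j=3] A[i]=13>B[j]=10 take 10 → j++
[i=2,j=4] A[i]=13<=B[j]=19 take 13 → i++
[i=3,j=4] A[i]=14<=B[j]=19 take 14 → i++
[i=4,j=4] A[i]=17<=B[j]=19 take 17 → i++
[i=5,j=4] A[i]=19<=B[j]=19 take 19 → i++
[i=6,j=4] A[i]=26>B[j]=19 take 19 → j++
[i=6,j=5] A[i]=26>B[j]=21 take 21 → j++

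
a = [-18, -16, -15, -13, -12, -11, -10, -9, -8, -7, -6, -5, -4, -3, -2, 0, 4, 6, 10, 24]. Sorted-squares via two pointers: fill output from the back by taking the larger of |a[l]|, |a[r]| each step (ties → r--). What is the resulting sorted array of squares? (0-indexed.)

[0, 4, 9, 16, 16, 25, 36, 36, 49, 64, 81, 100, 100, 121, 144, 169, 225, 256, 324, 576]

[0,19] |-18|<=|24| out[19]=576 → r--
[0,18] |-18|>|10| out[18]=324 → l++
[1,18] |-16|>|10| out[17]=256 → l++
[2,18] |-15|>|10| out[16]=225 → l++
[3,18] |-13|>|10| out[15]=169 → l++
[4,18] |-12|>|10| out[14]=144 → l++
[5,18] |-11|>|10| out[13]=121 → l++
[6,18] |-10|<=|10| out[12]=100 → r--
[6,17] |-10|>|6| out[11]=100 → l++
[7,17] |-9|>|6| out[10]=81 → l++
[8,17] |-8|>|6| out[9]=64 → l++
[9,17] |-7|>|6| out[8]=49 → l++
[10,17] |-6|<=|6| out[7]=36 → r--
[10,16] |-6|>|4| out[6]=36 → l++
[11,16] |-5|>|4| out[5]=25 → l++
[12,16] |-4|<=|4| out[4]=16 → r--
[12,15] |-4|>|0| out[3]=16 → l++
[13,15] |-3|>|0| out[2]=9 → l++
[14,15] |-2|>|0| out[1]=4 → l++
[15,15] |0|<=|0| out[0]=0 → r--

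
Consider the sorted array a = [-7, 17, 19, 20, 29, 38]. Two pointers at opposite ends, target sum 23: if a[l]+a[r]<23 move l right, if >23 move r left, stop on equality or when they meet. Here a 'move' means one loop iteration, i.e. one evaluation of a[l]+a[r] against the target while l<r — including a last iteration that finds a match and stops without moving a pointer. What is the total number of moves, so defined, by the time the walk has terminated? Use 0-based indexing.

l=0 r=5: -7+38=31 >23, r--
l=0 r=4: -7+29=22 <23, l++
l=1 r=4: 17+29=46 >23, r--
l=1 r=3: 17+20=37 >23, r--
l=1 r=2: 17+19=36 >23, r--

5 moves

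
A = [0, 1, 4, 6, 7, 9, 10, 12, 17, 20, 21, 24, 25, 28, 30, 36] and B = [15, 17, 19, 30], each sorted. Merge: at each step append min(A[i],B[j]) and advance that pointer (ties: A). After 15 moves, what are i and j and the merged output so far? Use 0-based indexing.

i=12, j=3, merged so far=[0, 1, 4, 6, 7, 9, 10, 12, 15, 17, 17, 19, 20, 21, 24]

i=0 j=0: A[i]=0<=B[j]=15 take 0, i++
i=1 j=0: A[i]=1<=B[j]=15 take 1, i++
i=2 j=0: A[i]=4<=B[j]=15 take 4, i++
i=3 j=0: A[i]=6<=B[j]=15 take 6, i++
i=4 j=0: A[i]=7<=B[j]=15 take 7, i++
i=5 j=0: A[i]=9<=B[j]=15 take 9, i++
i=6 j=0: A[i]=10<=B[j]=15 take 10, i++
i=7 j=0: A[i]=12<=B[j]=15 take 12, i++
i=8 j=0: A[i]=17>B[j]=15 take 15, j++
i=8 j=1: A[i]=17<=B[j]=17 take 17, i++
i=9 j=1: A[i]=20>B[j]=17 take 17, j++
i=9 j=2: A[i]=20>B[j]=19 take 19, j++
i=9 j=3: A[i]=20<=B[j]=30 take 20, i++
i=10 j=3: A[i]=21<=B[j]=30 take 21, i++
i=11 j=3: A[i]=24<=B[j]=30 take 24, i++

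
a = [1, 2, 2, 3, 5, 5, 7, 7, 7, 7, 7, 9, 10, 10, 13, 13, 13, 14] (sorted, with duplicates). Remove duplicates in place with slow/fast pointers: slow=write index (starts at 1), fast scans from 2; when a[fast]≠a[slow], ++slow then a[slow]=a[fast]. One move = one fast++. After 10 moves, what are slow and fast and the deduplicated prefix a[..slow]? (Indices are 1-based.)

slow=5, fast=12, prefix=[1, 2, 3, 5, 7]

slow=1 fast=2: a[fast]=2≠a[slow]=1 write a[2]=2, slow++,fast++
slow=2 fast=3: a[fast]=2=a[slow] dup, fast++
slow=2 fast=4: a[fast]=3≠a[slow]=2 write a[3]=3, slow++,fast++
slow=3 fast=5: a[fast]=5≠a[slow]=3 write a[4]=5, slow++,fast++
slow=4 fast=6: a[fast]=5=a[slow] dup, fast++
slow=4 fast=7: a[fast]=7≠a[slow]=5 write a[5]=7, slow++,fast++
slow=5 fast=8: a[fast]=7=a[slow] dup, fast++
slow=5 fast=9: a[fast]=7=a[slow] dup, fast++
slow=5 fast=10: a[fast]=7=a[slow] dup, fast++
slow=5 fast=11: a[fast]=7=a[slow] dup, fast++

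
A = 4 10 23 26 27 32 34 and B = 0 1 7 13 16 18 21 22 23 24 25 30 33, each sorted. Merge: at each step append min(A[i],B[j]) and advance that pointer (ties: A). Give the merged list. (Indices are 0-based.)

i=0 j=0: A[i]=4>B[j]=0 take 0, j++
i=0 j=1: A[i]=4>B[j]=1 take 1, j++
i=0 j=2: A[i]=4<=B[j]=7 take 4, i++
i=1 j=2: A[i]=10>B[j]=7 take 7, j++
i=1 j=3: A[i]=10<=B[j]=13 take 10, i++
i=2 j=3: A[i]=23>B[j]=13 take 13, j++
i=2 j=4: A[i]=23>B[j]=16 take 16, j++
i=2 j=5: A[i]=23>B[j]=18 take 18, j++
i=2 j=6: A[i]=23>B[j]=21 take 21, j++
i=2 j=7: A[i]=23>B[j]=22 take 22, j++
i=2 j=8: A[i]=23<=B[j]=23 take 23, i++
i=3 j=8: A[i]=26>B[j]=23 take 23, j++
i=3 j=9: A[i]=26>B[j]=24 take 24, j++
i=3 j=10: A[i]=26>B[j]=25 take 25, j++
i=3 j=11: A[i]=26<=B[j]=30 take 26, i++
i=4 j=11: A[i]=27<=B[j]=30 take 27, i++
i=5 j=11: A[i]=32>B[j]=30 take 30, j++
i=5 j=12: A[i]=32<=B[j]=33 take 32, i++
i=6 j=12: A[i]=34>B[j]=33 take 33, j++
i=6 j=13: B done, take A[i]=34, i++

[0, 1, 4, 7, 10, 13, 16, 18, 21, 22, 23, 23, 24, 25, 26, 27, 30, 32, 33, 34]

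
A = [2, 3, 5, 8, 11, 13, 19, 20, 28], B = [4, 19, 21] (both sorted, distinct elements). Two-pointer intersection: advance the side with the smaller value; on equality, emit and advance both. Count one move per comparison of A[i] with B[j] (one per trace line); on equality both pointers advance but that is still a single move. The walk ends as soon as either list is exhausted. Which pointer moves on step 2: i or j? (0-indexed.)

i

i=0 j=0: 2<4, i++
i=1 j=0: 3<4, i++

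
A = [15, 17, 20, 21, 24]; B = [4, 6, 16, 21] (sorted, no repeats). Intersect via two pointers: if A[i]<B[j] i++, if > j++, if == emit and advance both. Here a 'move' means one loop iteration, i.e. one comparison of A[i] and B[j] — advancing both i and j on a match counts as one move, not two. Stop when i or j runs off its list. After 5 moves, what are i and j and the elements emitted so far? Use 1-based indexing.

[i=1,j=1] 15>4 → j++
[i=1,j=2] 15>6 → j++
[i=1,j=3] 15<16 → i++
[i=2,j=3] 17>16 → j++
[i=2,j=4] 17<21 → i++

i=3, j=4, emitted=[]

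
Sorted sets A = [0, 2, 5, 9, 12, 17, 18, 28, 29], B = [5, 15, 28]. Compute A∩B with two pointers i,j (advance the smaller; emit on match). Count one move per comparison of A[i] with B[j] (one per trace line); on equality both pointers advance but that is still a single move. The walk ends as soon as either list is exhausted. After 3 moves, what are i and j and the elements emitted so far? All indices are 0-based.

i=3, j=1, emitted=[5]

[i=0,j=0] 0<5 → i++
[i=1,j=0] 2<5 → i++
[i=2,j=0] 5==5 emit → i++,j++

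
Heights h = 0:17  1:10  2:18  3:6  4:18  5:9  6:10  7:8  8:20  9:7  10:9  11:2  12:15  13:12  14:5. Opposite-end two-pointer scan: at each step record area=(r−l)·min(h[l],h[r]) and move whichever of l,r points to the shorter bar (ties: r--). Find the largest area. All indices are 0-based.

l=0 r=14: min(17,5)*14=70 best=70 *, r--
l=0 r=13: min(17,12)*13=156 best=156 *, r--
l=0 r=12: min(17,15)*12=180 best=180 *, r--
l=0 r=11: min(17,2)*11=22 best=180, r--
l=0 r=10: min(17,9)*10=90 best=180, r--
l=0 r=9: min(17,7)*9=63 best=180, r--
l=0 r=8: min(17,20)*8=136 best=180, l++
l=1 r=8: min(10,20)*7=70 best=180, l++
l=2 r=8: min(18,20)*6=108 best=180, l++
l=3 r=8: min(6,20)*5=30 best=180, l++
l=4 r=8: min(18,20)*4=72 best=180, l++
l=5 r=8: min(9,20)*3=27 best=180, l++
l=6 r=8: min(10,20)*2=20 best=180, l++
l=7 r=8: min(8,20)*1=8 best=180, l++

max area = 180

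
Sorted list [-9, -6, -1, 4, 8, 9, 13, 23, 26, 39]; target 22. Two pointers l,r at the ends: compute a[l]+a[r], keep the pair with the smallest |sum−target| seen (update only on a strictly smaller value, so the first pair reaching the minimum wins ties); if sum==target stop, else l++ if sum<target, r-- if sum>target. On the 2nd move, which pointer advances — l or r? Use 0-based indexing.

l

l=0 r=9: -9+39=30 d=8 *, r--
l=0 r=8: -9+26=17 d=5 *, l++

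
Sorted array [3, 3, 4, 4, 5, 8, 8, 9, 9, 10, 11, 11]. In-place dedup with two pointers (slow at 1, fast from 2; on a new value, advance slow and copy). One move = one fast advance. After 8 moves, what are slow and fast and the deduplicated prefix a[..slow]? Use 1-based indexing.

(s=1,f=2) a[fast]=3=a[slow] dup → fast++
(s=1,f=3) a[fast]=4≠a[slow]=3 write a[2]=4 → slow++,fast++
(s=2,f=4) a[fast]=4=a[slow] dup → fast++
(s=2,f=5) a[fast]=5≠a[slow]=4 write a[3]=5 → slow++,fast++
(s=3,f=6) a[fast]=8≠a[slow]=5 write a[4]=8 → slow++,fast++
(s=4,f=7) a[fast]=8=a[slow] dup → fast++
(s=4,f=8) a[fast]=9≠a[slow]=8 write a[5]=9 → slow++,fast++
(s=5,f=9) a[fast]=9=a[slow] dup → fast++

slow=5, fast=10, prefix=[3, 4, 5, 8, 9]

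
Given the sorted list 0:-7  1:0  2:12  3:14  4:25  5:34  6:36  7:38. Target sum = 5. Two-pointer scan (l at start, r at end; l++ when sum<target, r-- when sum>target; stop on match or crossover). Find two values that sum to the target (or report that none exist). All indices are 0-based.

(-7, 12)

[0,7] -7+38=31 >5 → r--
[0,6] -7+36=29 >5 → r--
[0,5] -7+34=27 >5 → r--
[0,4] -7+25=18 >5 → r--
[0,3] -7+14=7 >5 → r--
[0,2] -7+12=5 → found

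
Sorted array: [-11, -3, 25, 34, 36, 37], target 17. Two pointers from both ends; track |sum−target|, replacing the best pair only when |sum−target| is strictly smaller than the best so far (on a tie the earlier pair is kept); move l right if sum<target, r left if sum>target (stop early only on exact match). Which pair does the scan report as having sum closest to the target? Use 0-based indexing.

l=0 r=5: -11+37=26 d=9 *, r--
l=0 r=4: -11+36=25 d=8 *, r--
l=0 r=3: -11+34=23 d=6 *, r--
l=0 r=2: -11+25=14 d=3 *, l++
l=1 r=2: -3+25=22 d=5, r--

pair (-11, 25) with sum 14 (|Δ|=3)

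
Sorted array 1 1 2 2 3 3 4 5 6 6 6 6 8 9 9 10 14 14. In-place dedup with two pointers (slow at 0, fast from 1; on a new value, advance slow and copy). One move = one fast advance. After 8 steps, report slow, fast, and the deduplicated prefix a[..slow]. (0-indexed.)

(s=0,f=1) a[fast]=1=a[slow] dup → fast++
(s=0,f=2) a[fast]=2≠a[slow]=1 write a[1]=2 → slow++,fast++
(s=1,f=3) a[fast]=2=a[slow] dup → fast++
(s=1,f=4) a[fast]=3≠a[slow]=2 write a[2]=3 → slow++,fast++
(s=2,f=5) a[fast]=3=a[slow] dup → fast++
(s=2,f=6) a[fast]=4≠a[slow]=3 write a[3]=4 → slow++,fast++
(s=3,f=7) a[fast]=5≠a[slow]=4 write a[4]=5 → slow++,fast++
(s=4,f=8) a[fast]=6≠a[slow]=5 write a[5]=6 → slow++,fast++

slow=5, fast=9, prefix=[1, 2, 3, 4, 5, 6]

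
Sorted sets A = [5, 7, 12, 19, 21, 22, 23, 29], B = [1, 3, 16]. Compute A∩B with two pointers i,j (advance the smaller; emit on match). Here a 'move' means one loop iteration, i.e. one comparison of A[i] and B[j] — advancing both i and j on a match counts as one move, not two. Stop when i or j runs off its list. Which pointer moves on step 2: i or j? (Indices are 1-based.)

j

i=1 j=1: 5>1, j++
i=1 j=2: 5>3, j++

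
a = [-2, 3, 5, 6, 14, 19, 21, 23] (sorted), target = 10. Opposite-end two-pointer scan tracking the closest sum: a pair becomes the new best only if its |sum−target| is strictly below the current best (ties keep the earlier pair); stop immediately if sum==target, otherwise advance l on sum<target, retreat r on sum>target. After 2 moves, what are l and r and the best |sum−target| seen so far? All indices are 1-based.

[1,8] -2+23=21 d=11 * → r--
[1,7] -2+21=19 d=9 * → r--

l=1, r=6, best |Δ|=9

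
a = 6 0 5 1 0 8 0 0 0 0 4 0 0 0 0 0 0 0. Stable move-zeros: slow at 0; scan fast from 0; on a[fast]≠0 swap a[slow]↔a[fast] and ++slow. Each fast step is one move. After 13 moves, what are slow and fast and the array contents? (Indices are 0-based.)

(s=0,f=0) a[fast]=6≠0 swap→a[0]=6 → slow++,fast++
(s=1,f=1) a[fast]=0 → fast++
(s=1,f=2) a[fast]=5≠0 swap→a[1]=5 → slow++,fast++
(s=2,f=3) a[fast]=1≠0 swap→a[2]=1 → slow++,fast++
(s=3,f=4) a[fast]=0 → fast++
(s=3,f=5) a[fast]=8≠0 swap→a[3]=8 → slow++,fast++
(s=4,f=6) a[fast]=0 → fast++
(s=4,f=7) a[fast]=0 → fast++
(s=4,f=8) a[fast]=0 → fast++
(s=4,f=9) a[fast]=0 → fast++
(s=4,f=10) a[fast]=4≠0 swap→a[4]=4 → slow++,fast++
(s=5,f=11) a[fast]=0 → fast++
(s=5,f=12) a[fast]=0 → fast++

slow=5, fast=13, a=[6, 5, 1, 8, 4, 0, 0, 0, 0, 0, 0, 0, 0, 0, 0, 0, 0, 0]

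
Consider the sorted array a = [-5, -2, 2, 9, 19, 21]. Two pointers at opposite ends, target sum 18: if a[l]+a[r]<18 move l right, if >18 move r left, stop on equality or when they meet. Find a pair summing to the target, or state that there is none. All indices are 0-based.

[0,5] -5+21=16 <18 → l++
[1,5] -2+21=19 >18 → r--
[1,4] -2+19=17 <18 → l++
[2,4] 2+19=21 >18 → r--
[2,3] 2+9=11 <18 → l++

no pair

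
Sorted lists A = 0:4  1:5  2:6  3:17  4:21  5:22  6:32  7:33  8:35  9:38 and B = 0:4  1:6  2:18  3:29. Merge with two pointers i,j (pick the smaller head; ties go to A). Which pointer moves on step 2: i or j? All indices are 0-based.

j

[i=0,j=0] A[i]=4<=B[j]=4 take 4 → i++
[i=1,j=0] A[i]=5>B[j]=4 take 4 → j++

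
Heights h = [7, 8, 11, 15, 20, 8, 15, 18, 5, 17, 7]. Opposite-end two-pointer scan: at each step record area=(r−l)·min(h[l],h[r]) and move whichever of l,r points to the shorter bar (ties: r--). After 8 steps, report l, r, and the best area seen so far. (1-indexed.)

l=5, r=7, best area=90

l=1 r=11: min(7,7)*10=70 best=70 *, r--
l=1 r=10: min(7,17)*9=63 best=70, l++
l=2 r=10: min(8,17)*8=64 best=70, l++
l=3 r=10: min(11,17)*7=77 best=77 *, l++
l=4 r=10: min(15,17)*6=90 best=90 *, l++
l=5 r=10: min(20,17)*5=85 best=90, r--
l=5 r=9: min(20,5)*4=20 best=90, r--
l=5 r=8: min(20,18)*3=54 best=90, r--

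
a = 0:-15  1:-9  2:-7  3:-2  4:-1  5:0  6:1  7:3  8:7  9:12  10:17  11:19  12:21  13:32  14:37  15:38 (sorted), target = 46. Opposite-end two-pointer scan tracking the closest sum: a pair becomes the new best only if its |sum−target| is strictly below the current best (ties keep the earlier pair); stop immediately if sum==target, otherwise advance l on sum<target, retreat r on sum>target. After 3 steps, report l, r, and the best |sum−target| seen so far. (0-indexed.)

l=0 r=15: -15+38=23 d=23 *, l++
l=1 r=15: -9+38=29 d=17 *, l++
l=2 r=15: -7+38=31 d=15 *, l++

l=3, r=15, best |Δ|=15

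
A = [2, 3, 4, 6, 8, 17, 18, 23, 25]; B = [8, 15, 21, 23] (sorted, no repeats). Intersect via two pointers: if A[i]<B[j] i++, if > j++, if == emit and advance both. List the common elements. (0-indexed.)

intersection = [8, 23]

i=0 j=0: 2<8, i++
i=1 j=0: 3<8, i++
i=2 j=0: 4<8, i++
i=3 j=0: 6<8, i++
i=4 j=0: 8==8 emit, i++,j++
i=5 j=1: 17>15, j++
i=5 j=2: 17<21, i++
i=6 j=2: 18<21, i++
i=7 j=2: 23>21, j++
i=7 j=3: 23==23 emit, i++,j++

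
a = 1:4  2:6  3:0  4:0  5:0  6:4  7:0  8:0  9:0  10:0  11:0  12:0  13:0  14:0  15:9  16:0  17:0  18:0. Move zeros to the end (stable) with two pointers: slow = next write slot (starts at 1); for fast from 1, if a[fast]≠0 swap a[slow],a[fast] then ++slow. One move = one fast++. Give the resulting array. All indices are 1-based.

slow=1 fast=1: a[fast]=4≠0 swap→a[1]=4, slow++,fast++
slow=2 fast=2: a[fast]=6≠0 swap→a[2]=6, slow++,fast++
slow=3 fast=3: a[fast]=0, fast++
slow=3 fast=4: a[fast]=0, fast++
slow=3 fast=5: a[fast]=0, fast++
slow=3 fast=6: a[fast]=4≠0 swap→a[3]=4, slow++,fast++
slow=4 fast=7: a[fast]=0, fast++
slow=4 fast=8: a[fast]=0, fast++
slow=4 fast=9: a[fast]=0, fast++
slow=4 fast=10: a[fast]=0, fast++
slow=4 fast=11: a[fast]=0, fast++
slow=4 fast=12: a[fast]=0, fast++
slow=4 fast=13: a[fast]=0, fast++
slow=4 fast=14: a[fast]=0, fast++
slow=4 fast=15: a[fast]=9≠0 swap→a[4]=9, slow++,fast++
slow=5 fast=16: a[fast]=0, fast++
slow=5 fast=17: a[fast]=0, fast++
slow=5 fast=18: a[fast]=0, fast++

[4, 6, 4, 9, 0, 0, 0, 0, 0, 0, 0, 0, 0, 0, 0, 0, 0, 0]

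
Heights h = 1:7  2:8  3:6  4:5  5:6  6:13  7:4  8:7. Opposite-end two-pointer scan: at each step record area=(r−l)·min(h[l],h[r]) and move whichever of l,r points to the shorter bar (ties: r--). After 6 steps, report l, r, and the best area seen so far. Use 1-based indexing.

[1,8] min(7,7)*7=49 best=49 * → r--
[1,7] min(7,4)*6=24 best=49 → r--
[1,6] min(7,13)*5=35 best=49 → l++
[2,6] min(8,13)*4=32 best=49 → l++
[3,6] min(6,13)*3=18 best=49 → l++
[4,6] min(5,13)*2=10 best=49 → l++

l=5, r=6, best area=49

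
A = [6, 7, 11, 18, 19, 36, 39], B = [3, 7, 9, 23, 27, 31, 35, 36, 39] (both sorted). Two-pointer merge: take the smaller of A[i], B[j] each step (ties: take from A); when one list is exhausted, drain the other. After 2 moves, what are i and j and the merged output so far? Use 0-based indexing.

i=1, j=1, merged so far=[3, 6]

[i=0,j=0] A[i]=6>B[j]=3 take 3 → j++
[i=0,j=1] A[i]=6<=B[j]=7 take 6 → i++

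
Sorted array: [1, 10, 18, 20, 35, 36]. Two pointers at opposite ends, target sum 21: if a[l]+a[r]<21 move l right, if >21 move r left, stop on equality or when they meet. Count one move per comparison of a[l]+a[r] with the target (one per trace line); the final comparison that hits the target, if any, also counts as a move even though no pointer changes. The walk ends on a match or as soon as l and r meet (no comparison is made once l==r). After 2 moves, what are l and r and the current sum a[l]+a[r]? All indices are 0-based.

[0,5] 1+36=37 >21 → r--
[0,4] 1+35=36 >21 → r--

l=0, r=3, sum=21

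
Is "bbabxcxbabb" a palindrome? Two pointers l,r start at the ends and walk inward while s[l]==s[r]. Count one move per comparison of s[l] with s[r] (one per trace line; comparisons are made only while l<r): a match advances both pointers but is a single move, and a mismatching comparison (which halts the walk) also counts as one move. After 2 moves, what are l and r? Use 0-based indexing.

l=2, r=8

l=0 r=10: 'b'=='b', l++,r--
l=1 r=9: 'b'=='b', l++,r--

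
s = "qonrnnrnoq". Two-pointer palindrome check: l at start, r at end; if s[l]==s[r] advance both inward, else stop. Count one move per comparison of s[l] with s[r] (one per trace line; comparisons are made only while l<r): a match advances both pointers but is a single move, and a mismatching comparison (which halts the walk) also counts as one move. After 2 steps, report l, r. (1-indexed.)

l=3, r=8

l=1 r=10: 'q'=='q', l++,r--
l=2 r=9: 'o'=='o', l++,r--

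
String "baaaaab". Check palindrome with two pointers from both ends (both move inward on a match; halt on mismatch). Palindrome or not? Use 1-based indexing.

[1,7] 'b'=='b' → l++,r--
[2,6] 'a'=='a' → l++,r--
[3,5] 'a'=='a' → l++,r--

palindrome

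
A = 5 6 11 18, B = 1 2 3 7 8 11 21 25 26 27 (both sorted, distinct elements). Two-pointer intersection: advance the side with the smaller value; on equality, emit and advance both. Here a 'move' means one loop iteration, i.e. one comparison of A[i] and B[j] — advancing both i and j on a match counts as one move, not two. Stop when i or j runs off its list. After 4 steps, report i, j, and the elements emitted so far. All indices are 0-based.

i=1, j=3, emitted=[]

i=0 j=0: 5>1, j++
i=0 j=1: 5>2, j++
i=0 j=2: 5>3, j++
i=0 j=3: 5<7, i++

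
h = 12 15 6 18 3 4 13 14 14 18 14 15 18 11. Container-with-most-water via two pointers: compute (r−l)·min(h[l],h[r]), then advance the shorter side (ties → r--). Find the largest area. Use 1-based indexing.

max area = 165

[1,14] min(12,11)*13=143 best=143 * → r--
[1,13] min(12,18)*12=144 best=144 * → l++
[2,13] min(15,18)*11=165 best=165 * → l++
[3,13] min(6,18)*10=60 best=165 → l++
[4,13] min(18,18)*9=162 best=165 → r--
[4,12] min(18,15)*8=120 best=165 → r--
[4,11] min(18,14)*7=98 best=165 → r--
[4,10] min(18,18)*6=108 best=165 → r--
[4,9] min(18,14)*5=70 best=165 → r--
[4,8] min(18,14)*4=56 best=165 → r--
[4,7] min(18,13)*3=39 best=165 → r--
[4,6] min(18,4)*2=8 best=165 → r--
[4,5] min(18,3)*1=3 best=165 → r--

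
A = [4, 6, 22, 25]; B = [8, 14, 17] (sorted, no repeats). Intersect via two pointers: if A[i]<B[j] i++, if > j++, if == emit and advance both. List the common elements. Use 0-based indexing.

intersection = []

[i=0,j=0] 4<8 → i++
[i=1,j=0] 6<8 → i++
[i=2,j=0] 22>8 → j++
[i=2,j=1] 22>14 → j++
[i=2,j=2] 22>17 → j++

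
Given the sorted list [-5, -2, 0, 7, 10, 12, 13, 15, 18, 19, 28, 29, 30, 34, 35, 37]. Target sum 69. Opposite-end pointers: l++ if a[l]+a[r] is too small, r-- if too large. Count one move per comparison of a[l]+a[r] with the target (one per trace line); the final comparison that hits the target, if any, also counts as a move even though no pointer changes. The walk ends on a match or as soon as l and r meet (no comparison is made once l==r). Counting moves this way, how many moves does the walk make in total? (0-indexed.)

[0,15] -5+37=32 <69 → l++
[1,15] -2+37=35 <69 → l++
[2,15] 0+37=37 <69 → l++
[3,15] 7+37=44 <69 → l++
[4,15] 10+37=47 <69 → l++
[5,15] 12+37=49 <69 → l++
[6,15] 13+37=50 <69 → l++
[7,15] 15+37=52 <69 → l++
[8,15] 18+37=55 <69 → l++
[9,15] 19+37=56 <69 → l++
[10,15] 28+37=65 <69 → l++
[11,15] 29+37=66 <69 → l++
[12,15] 30+37=67 <69 → l++
[13,15] 34+37=71 >69 → r--
[13,14] 34+35=69 → found

15 moves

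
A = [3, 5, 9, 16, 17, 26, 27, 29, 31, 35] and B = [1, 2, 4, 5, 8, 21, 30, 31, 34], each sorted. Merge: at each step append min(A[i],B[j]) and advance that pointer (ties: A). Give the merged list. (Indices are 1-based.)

i=1 j=1: A[i]=3>B[j]=1 take 1, j++
i=1 j=2: A[i]=3>B[j]=2 take 2, j++
i=1 j=3: A[i]=3<=B[j]=4 take 3, i++
i=2 j=3: A[i]=5>B[j]=4 take 4, j++
i=2 j=4: A[i]=5<=B[j]=5 take 5, i++
i=3 j=4: A[i]=9>B[j]=5 take 5, j++
i=3 j=5: A[i]=9>B[j]=8 take 8, j++
i=3 j=6: A[i]=9<=B[j]=21 take 9, i++
i=4 j=6: A[i]=16<=B[j]=21 take 16, i++
i=5 j=6: A[i]=17<=B[j]=21 take 17, i++
i=6 j=6: A[i]=26>B[j]=21 take 21, j++
i=6 j=7: A[i]=26<=B[j]=30 take 26, i++
i=7 j=7: A[i]=27<=B[j]=30 take 27, i++
i=8 j=7: A[i]=29<=B[j]=30 take 29, i++
i=9 j=7: A[i]=31>B[j]=30 take 30, j++
i=9 j=8: A[i]=31<=B[j]=31 take 31, i++
i=10 j=8: A[i]=35>B[j]=31 take 31, j++
i=10 j=9: A[i]=35>B[j]=34 take 34, j++
i=10 j=10: B done, take A[i]=35, i++

[1, 2, 3, 4, 5, 5, 8, 9, 16, 17, 21, 26, 27, 29, 30, 31, 31, 34, 35]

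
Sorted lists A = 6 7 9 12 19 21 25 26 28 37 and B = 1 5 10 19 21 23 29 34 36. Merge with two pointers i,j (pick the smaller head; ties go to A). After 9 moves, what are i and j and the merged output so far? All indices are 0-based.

i=0 j=0: A[i]=6>B[j]=1 take 1, j++
i=0 j=1: A[i]=6>B[j]=5 take 5, j++
i=0 j=2: A[i]=6<=B[j]=10 take 6, i++
i=1 j=2: A[i]=7<=B[j]=10 take 7, i++
i=2 j=2: A[i]=9<=B[j]=10 take 9, i++
i=3 j=2: A[i]=12>B[j]=10 take 10, j++
i=3 j=3: A[i]=12<=B[j]=19 take 12, i++
i=4 j=3: A[i]=19<=B[j]=19 take 19, i++
i=5 j=3: A[i]=21>B[j]=19 take 19, j++

i=5, j=4, merged so far=[1, 5, 6, 7, 9, 10, 12, 19, 19]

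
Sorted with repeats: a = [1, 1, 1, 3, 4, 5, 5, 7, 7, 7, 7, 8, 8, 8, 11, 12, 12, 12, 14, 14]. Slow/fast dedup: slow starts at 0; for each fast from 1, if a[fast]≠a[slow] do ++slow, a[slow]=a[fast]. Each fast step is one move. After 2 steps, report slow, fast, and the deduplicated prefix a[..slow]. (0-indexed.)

slow=0, fast=3, prefix=[1]

(s=0,f=1) a[fast]=1=a[slow] dup → fast++
(s=0,f=2) a[fast]=1=a[slow] dup → fast++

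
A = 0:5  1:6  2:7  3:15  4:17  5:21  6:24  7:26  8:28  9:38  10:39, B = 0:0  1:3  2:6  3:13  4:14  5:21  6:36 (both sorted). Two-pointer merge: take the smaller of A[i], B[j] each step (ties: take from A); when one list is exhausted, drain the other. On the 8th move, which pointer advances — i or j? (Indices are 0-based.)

i=0 j=0: A[i]=5>B[j]=0 take 0, j++
i=0 j=1: A[i]=5>B[j]=3 take 3, j++
i=0 j=2: A[i]=5<=B[j]=6 take 5, i++
i=1 j=2: A[i]=6<=B[j]=6 take 6, i++
i=2 j=2: A[i]=7>B[j]=6 take 6, j++
i=2 j=3: A[i]=7<=B[j]=13 take 7, i++
i=3 j=3: A[i]=15>B[j]=13 take 13, j++
i=3 j=4: A[i]=15>B[j]=14 take 14, j++

j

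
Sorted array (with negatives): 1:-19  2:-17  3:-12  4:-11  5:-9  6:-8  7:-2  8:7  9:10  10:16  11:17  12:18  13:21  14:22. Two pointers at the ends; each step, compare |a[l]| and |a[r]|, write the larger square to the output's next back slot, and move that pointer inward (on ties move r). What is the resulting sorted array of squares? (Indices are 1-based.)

[4, 49, 64, 81, 100, 121, 144, 256, 289, 289, 324, 361, 441, 484]

[1,14] |-19|<=|22| out[14]=484 → r--
[1,13] |-19|<=|21| out[13]=441 → r--
[1,12] |-19|>|18| out[12]=361 → l++
[2,12] |-17|<=|18| out[11]=324 → r--
[2,11] |-17|<=|17| out[10]=289 → r--
[2,10] |-17|>|16| out[9]=289 → l++
[3,10] |-12|<=|16| out[8]=256 → r--
[3,9] |-12|>|10| out[7]=144 → l++
[4,9] |-11|>|10| out[6]=121 → l++
[5,9] |-9|<=|10| out[5]=100 → r--
[5,8] |-9|>|7| out[4]=81 → l++
[6,8] |-8|>|7| out[3]=64 → l++
[7,8] |-2|<=|7| out[2]=49 → r--
[7,7] |-2|<=|-2| out[1]=4 → r--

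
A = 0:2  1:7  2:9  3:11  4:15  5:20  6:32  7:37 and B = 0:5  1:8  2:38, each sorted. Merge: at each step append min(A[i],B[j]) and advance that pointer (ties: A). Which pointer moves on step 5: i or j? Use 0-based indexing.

[i=0,j=0] A[i]=2<=B[j]=5 take 2 → i++
[i=1,j=0] A[i]=7>B[j]=5 take 5 → j++
[i=1,j=1] A[i]=7<=B[j]=8 take 7 → i++
[i=2,j=1] A[i]=9>B[j]=8 take 8 → j++
[i=2,j=2] A[i]=9<=B[j]=38 take 9 → i++

i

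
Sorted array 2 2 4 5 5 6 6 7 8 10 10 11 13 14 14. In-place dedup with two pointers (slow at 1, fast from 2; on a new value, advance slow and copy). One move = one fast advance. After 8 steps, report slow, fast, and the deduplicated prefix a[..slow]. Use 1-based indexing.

slow=1 fast=2: a[fast]=2=a[slow] dup, fast++
slow=1 fast=3: a[fast]=4≠a[slow]=2 write a[2]=4, slow++,fast++
slow=2 fast=4: a[fast]=5≠a[slow]=4 write a[3]=5, slow++,fast++
slow=3 fast=5: a[fast]=5=a[slow] dup, fast++
slow=3 fast=6: a[fast]=6≠a[slow]=5 write a[4]=6, slow++,fast++
slow=4 fast=7: a[fast]=6=a[slow] dup, fast++
slow=4 fast=8: a[fast]=7≠a[slow]=6 write a[5]=7, slow++,fast++
slow=5 fast=9: a[fast]=8≠a[slow]=7 write a[6]=8, slow++,fast++

slow=6, fast=10, prefix=[2, 4, 5, 6, 7, 8]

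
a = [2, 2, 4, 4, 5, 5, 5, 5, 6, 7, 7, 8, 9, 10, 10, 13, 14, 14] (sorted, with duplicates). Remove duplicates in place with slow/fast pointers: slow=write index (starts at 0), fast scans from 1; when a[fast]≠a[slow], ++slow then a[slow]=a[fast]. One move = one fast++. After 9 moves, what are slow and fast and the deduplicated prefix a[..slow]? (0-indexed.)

slow=4, fast=10, prefix=[2, 4, 5, 6, 7]

slow=0 fast=1: a[fast]=2=a[slow] dup, fast++
slow=0 fast=2: a[fast]=4≠a[slow]=2 write a[1]=4, slow++,fast++
slow=1 fast=3: a[fast]=4=a[slow] dup, fast++
slow=1 fast=4: a[fast]=5≠a[slow]=4 write a[2]=5, slow++,fast++
slow=2 fast=5: a[fast]=5=a[slow] dup, fast++
slow=2 fast=6: a[fast]=5=a[slow] dup, fast++
slow=2 fast=7: a[fast]=5=a[slow] dup, fast++
slow=2 fast=8: a[fast]=6≠a[slow]=5 write a[3]=6, slow++,fast++
slow=3 fast=9: a[fast]=7≠a[slow]=6 write a[4]=7, slow++,fast++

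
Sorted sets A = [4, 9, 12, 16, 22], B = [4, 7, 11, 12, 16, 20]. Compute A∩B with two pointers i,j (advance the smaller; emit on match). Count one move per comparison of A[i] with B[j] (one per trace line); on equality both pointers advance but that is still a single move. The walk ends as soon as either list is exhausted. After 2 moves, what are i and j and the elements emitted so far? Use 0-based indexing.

i=1, j=2, emitted=[4]

i=0 j=0: 4==4 emit, i++,j++
i=1 j=1: 9>7, j++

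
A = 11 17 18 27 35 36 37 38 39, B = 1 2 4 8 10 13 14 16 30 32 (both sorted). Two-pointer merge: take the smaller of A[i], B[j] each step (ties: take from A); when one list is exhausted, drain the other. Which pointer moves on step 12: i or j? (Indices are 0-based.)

i

[i=0,j=0] A[i]=11>B[j]=1 take 1 → j++
[i=0,j=1] A[i]=11>B[j]=2 take 2 → j++
[i=0,j=2] A[i]=11>B[j]=4 take 4 → j++
[i=0,j=3] A[i]=11>B[j]=8 take 8 → j++
[i=0,j=4] A[i]=11>B[j]=10 take 10 → j++
[i=0,j=5] A[i]=11<=B[j]=13 take 11 → i++
[i=1,j=5] A[i]=17>B[j]=13 take 13 → j++
[i=1,j=6] A[i]=17>B[j]=14 take 14 → j++
[i=1,j=7] A[i]=17>B[j]=16 take 16 → j++
[i=1,j=8] A[i]=17<=B[j]=30 take 17 → i++
[i=2,j=8] A[i]=18<=B[j]=30 take 18 → i++
[i=3,j=8] A[i]=27<=B[j]=30 take 27 → i++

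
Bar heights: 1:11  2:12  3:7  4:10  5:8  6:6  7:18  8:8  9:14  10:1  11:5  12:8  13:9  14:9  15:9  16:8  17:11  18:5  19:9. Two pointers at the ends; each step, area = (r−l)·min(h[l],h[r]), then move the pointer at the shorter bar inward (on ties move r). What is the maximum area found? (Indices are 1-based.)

l=1 r=19: min(11,9)*18=162 best=162 *, r--
l=1 r=18: min(11,5)*17=85 best=162, r--
l=1 r=17: min(11,11)*16=176 best=176 *, r--
l=1 r=16: min(11,8)*15=120 best=176, r--
l=1 r=15: min(11,9)*14=126 best=176, r--
l=1 r=14: min(11,9)*13=117 best=176, r--
l=1 r=13: min(11,9)*12=108 best=176, r--
l=1 r=12: min(11,8)*11=88 best=176, r--
l=1 r=11: min(11,5)*10=50 best=176, r--
l=1 r=10: min(11,1)*9=9 best=176, r--
l=1 r=9: min(11,14)*8=88 best=176, l++
l=2 r=9: min(12,14)*7=84 best=176, l++
l=3 r=9: min(7,14)*6=42 best=176, l++
l=4 r=9: min(10,14)*5=50 best=176, l++
l=5 r=9: min(8,14)*4=32 best=176, l++
l=6 r=9: min(6,14)*3=18 best=176, l++
l=7 r=9: min(18,14)*2=28 best=176, r--
l=7 r=8: min(18,8)*1=8 best=176, r--

max area = 176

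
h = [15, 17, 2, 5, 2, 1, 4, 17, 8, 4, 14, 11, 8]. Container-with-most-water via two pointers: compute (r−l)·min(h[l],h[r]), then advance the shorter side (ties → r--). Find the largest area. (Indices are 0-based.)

max area = 140

[0,12] min(15,8)*12=96 best=96 * → r--
[0,11] min(15,11)*11=121 best=121 * → r--
[0,10] min(15,14)*10=140 best=140 * → r--
[0,9] min(15,4)*9=36 best=140 → r--
[0,8] min(15,8)*8=64 best=140 → r--
[0,7] min(15,17)*7=105 best=140 → l++
[1,7] min(17,17)*6=102 best=140 → r--
[1,6] min(17,4)*5=20 best=140 → r--
[1,5] min(17,1)*4=4 best=140 → r--
[1,4] min(17,2)*3=6 best=140 → r--
[1,3] min(17,5)*2=10 best=140 → r--
[1,2] min(17,2)*1=2 best=140 → r--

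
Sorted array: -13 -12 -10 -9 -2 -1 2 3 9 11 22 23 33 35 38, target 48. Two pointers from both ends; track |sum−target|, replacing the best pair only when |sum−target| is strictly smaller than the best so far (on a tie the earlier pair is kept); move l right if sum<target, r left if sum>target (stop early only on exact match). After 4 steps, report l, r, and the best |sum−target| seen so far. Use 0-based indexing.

[0,14] -13+38=25 d=23 * → l++
[1,14] -12+38=26 d=22 * → l++
[2,14] -10+38=28 d=20 * → l++
[3,14] -9+38=29 d=19 * → l++

l=4, r=14, best |Δ|=19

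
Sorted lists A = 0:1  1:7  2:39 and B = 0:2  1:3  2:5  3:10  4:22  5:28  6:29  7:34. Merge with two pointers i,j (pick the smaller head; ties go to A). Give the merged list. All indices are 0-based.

[1, 2, 3, 5, 7, 10, 22, 28, 29, 34, 39]

[i=0,j=0] A[i]=1<=B[j]=2 take 1 → i++
[i=1,j=0] A[i]=7>B[j]=2 take 2 → j++
[i=1,j=1] A[i]=7>B[j]=3 take 3 → j++
[i=1,j=2] A[i]=7>B[j]=5 take 5 → j++
[i=1,j=3] A[i]=7<=B[j]=10 take 7 → i++
[i=2,j=3] A[i]=39>B[j]=10 take 10 → j++
[i=2,j=4] A[i]=39>B[j]=22 take 22 → j++
[i=2,j=5] A[i]=39>B[j]=28 take 28 → j++
[i=2,j=6] A[i]=39>B[j]=29 take 29 → j++
[i=2,j=7] A[i]=39>B[j]=34 take 34 → j++
[i=2,j=8] B done, take A[i]=39 → i++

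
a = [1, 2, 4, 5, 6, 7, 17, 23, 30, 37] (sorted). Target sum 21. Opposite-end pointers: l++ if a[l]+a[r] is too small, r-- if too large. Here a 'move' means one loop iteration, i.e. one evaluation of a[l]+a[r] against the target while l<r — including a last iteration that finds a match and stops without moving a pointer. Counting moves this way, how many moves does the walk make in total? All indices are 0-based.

6 moves

[0,9] 1+37=38 >21 → r--
[0,8] 1+30=31 >21 → r--
[0,7] 1+23=24 >21 → r--
[0,6] 1+17=18 <21 → l++
[1,6] 2+17=19 <21 → l++
[2,6] 4+17=21 → found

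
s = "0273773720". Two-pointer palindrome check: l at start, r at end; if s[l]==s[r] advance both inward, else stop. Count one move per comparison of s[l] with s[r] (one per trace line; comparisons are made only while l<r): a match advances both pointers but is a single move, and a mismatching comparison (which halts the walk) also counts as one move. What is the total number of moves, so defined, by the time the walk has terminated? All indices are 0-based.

5 moves

[0,9] '0'=='0' → l++,r--
[1,8] '2'=='2' → l++,r--
[2,7] '7'=='7' → l++,r--
[3,6] '3'=='3' → l++,r--
[4,5] '7'=='7' → l++,r--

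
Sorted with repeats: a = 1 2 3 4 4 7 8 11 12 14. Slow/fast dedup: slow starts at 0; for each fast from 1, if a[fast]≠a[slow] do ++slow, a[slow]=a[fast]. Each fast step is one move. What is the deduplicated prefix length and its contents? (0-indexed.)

(s=0,f=1) a[fast]=2≠a[slow]=1 write a[1]=2 → slow++,fast++
(s=1,f=2) a[fast]=3≠a[slow]=2 write a[2]=3 → slow++,fast++
(s=2,f=3) a[fast]=4≠a[slow]=3 write a[3]=4 → slow++,fast++
(s=3,f=4) a[fast]=4=a[slow] dup → fast++
(s=3,f=5) a[fast]=7≠a[slow]=4 write a[4]=7 → slow++,fast++
(s=4,f=6) a[fast]=8≠a[slow]=7 write a[5]=8 → slow++,fast++
(s=5,f=7) a[fast]=11≠a[slow]=8 write a[6]=11 → slow++,fast++
(s=6,f=8) a[fast]=12≠a[slow]=11 write a[7]=12 → slow++,fast++
(s=7,f=9) a[fast]=14≠a[slow]=12 write a[8]=14 → slow++,fast++

length 9; prefix = [1, 2, 3, 4, 7, 8, 11, 12, 14]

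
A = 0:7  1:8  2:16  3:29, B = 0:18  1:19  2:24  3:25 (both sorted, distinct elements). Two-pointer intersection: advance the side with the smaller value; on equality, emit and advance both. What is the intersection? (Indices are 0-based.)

[i=0,j=0] 7<18 → i++
[i=1,j=0] 8<18 → i++
[i=2,j=0] 16<18 → i++
[i=3,j=0] 29>18 → j++
[i=3,j=1] 29>19 → j++
[i=3,j=2] 29>24 → j++
[i=3,j=3] 29>25 → j++

intersection = []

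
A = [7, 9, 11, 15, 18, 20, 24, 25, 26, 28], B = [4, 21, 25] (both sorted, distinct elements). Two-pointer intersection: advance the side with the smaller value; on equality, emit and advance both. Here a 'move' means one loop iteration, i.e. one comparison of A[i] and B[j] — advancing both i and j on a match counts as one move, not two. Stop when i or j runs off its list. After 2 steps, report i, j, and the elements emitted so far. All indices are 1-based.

i=1 j=1: 7>4, j++
i=1 j=2: 7<21, i++

i=2, j=2, emitted=[]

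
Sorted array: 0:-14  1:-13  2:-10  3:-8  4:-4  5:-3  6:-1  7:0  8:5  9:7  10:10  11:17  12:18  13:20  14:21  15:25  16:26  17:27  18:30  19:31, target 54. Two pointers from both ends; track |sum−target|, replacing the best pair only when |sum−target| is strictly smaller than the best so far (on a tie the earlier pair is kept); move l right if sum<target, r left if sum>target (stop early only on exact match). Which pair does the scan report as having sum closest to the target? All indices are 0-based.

pair (25, 30) with sum 55 (|Δ|=1)

[0,19] -14+31=17 d=37 * → l++
[1,19] -13+31=18 d=36 * → l++
[2,19] -10+31=21 d=33 * → l++
[3,19] -8+31=23 d=31 * → l++
[4,19] -4+31=27 d=27 * → l++
[5,19] -3+31=28 d=26 * → l++
[6,19] -1+31=30 d=24 * → l++
[7,19] 0+31=31 d=23 * → l++
[8,19] 5+31=36 d=18 * → l++
[9,19] 7+31=38 d=16 * → l++
[10,19] 10+31=41 d=13 * → l++
[11,19] 17+31=48 d=6 * → l++
[12,19] 18+31=49 d=5 * → l++
[13,19] 20+31=51 d=3 * → l++
[14,19] 21+31=52 d=2 * → l++
[15,19] 25+31=56 d=2 → r--
[15,18] 25+30=55 d=1 * → r--
[15,17] 25+27=52 d=2 → l++
[16,17] 26+27=53 d=1 → l++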